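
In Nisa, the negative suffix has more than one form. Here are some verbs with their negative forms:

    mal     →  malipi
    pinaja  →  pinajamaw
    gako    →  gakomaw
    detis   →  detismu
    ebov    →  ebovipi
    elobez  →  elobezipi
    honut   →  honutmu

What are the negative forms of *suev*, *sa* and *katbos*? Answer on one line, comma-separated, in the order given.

suevipi, samaw, katbosmu

The pattern is voicing of the final sound: -mu when the stem ends in a voiceless consonant (*detis*, *honut*); -ipi when the stem ends in a voiced consonant (*mal*, *ebov*, *elobez*); -maw when the stem ends in a vowel (*pinaja*, *gako*).
Since the final sound of *suev* is /v/ (a voiced consonant), it takes -ipi, giving *suevipi*.
Since the final sound of *sa* is /a/ (a vowel), it takes -maw, giving *samaw*.
*katbos*: final sound = /s/, a voiceless consonant → -mu → *katbosmu*.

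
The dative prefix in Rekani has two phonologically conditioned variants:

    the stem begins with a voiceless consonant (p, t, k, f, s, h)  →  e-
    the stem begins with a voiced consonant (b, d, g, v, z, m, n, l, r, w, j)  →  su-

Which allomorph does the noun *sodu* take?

e-

The first consonant of *sodu* is /s/, which is voiceless, so the prefix is e-.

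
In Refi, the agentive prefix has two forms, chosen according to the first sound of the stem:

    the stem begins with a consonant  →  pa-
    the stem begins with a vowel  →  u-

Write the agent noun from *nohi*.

panohi

Since the first sound of *nohi* is /n/ (a consonant), it takes pa-, giving *panohi*.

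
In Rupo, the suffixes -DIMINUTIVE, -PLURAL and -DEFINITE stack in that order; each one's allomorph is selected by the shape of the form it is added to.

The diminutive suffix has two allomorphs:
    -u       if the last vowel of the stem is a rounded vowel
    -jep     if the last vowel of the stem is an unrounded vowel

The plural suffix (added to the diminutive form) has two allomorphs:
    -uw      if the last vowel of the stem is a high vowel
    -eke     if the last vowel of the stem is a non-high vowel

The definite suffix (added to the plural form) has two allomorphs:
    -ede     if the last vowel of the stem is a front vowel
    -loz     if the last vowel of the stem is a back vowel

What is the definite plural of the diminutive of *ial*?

ialjepekeede

*ial* — last vowel /a/ (an unrounded vowel) → -jep → *ialjep*.
The diminutive form *ialjep* — last vowel /e/ (a non-high vowel) → -eke → *ialjepeke*.
The plural form *ialjepeke* — last vowel /e/ (a front vowel) → -ede → *ialjepekeede*.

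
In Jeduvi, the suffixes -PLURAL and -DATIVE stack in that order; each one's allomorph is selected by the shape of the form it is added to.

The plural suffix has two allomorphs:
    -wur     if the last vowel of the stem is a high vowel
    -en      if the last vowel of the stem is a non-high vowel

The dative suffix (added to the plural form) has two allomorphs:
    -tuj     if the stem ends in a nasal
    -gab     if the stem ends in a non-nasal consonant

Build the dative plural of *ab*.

*ab* — last vowel /a/ (a non-high vowel) → -en → *aben*.
The plural form *aben* — final consonant /n/ (a nasal) → -tuj → *abentuj*.

abentuj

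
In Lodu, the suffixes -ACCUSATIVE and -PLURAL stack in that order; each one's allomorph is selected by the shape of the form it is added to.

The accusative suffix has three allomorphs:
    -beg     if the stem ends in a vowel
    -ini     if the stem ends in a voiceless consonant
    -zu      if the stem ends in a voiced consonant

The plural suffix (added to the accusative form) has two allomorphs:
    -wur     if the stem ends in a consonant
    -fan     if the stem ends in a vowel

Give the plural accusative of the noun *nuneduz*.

The final sound of *nuneduz* is /z/, which is a voiced consonant, so the accusative suffix is -zu, giving *nuneduzzu*.
Since the final sound of the accusative form *nuneduzzu* is /u/ (a vowel), it takes -fan, giving *nuneduzzufan*.

nuneduzzufan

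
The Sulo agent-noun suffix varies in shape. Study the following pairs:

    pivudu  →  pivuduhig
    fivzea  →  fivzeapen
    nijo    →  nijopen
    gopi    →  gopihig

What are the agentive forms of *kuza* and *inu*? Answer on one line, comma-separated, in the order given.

kuzapen, inuhig

The suffix is conditioned by the last vowel: -hig when the last vowel of the stem is a high vowel (*pivudu*, *gopi*); -pen when the last vowel of the stem is a non-high vowel (*fivzea*, *nijo*).
The last vowel of *kuza* is /a/, which is a non-high vowel, so the suffix is -pen, giving *kuzapen*.
*inu* — last vowel /u/ (a high vowel) → -hig → *inuhig*.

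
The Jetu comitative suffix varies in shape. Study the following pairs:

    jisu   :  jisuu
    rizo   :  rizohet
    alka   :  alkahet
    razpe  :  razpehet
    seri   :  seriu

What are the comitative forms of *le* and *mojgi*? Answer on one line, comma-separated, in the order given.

The suffix is conditioned by the last vowel: -u when the last vowel of the stem is a high vowel (*jisu*, *seri*); -het when the last vowel of the stem is a non-high vowel (*rizo*, *alka*, *razpe*).
*le* — last vowel /e/ (a non-high vowel) → -het → *lehet*.
Since the last vowel of *mojgi* is /i/ (a high vowel), it takes -u, giving *mojgiu*.

lehet, mojgiu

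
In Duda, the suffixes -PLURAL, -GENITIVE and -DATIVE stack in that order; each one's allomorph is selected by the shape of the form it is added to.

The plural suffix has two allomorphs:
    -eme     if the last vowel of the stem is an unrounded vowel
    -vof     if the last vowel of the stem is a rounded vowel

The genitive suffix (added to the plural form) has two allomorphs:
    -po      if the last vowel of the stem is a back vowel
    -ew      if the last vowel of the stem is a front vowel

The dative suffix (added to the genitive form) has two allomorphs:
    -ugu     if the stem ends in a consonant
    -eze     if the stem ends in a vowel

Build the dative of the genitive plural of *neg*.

negemeewugu

*neg* — last vowel /e/ (an unrounded vowel) → -eme → *negeme*.
The last vowel of the plural form *negeme* is /e/, which is a front vowel, so the genitive suffix is -ew, giving *negemeew*.
The genitive form *negemeew* — final sound /w/ (a consonant) → -ugu → *negemeewugu*.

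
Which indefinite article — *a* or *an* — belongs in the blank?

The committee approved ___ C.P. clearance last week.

a

The indefinite article is chosen by the initial *sound* of the following word, not its spelling.
The initialism *C.P.* is read letter by letter; the first letter, C, is pronounced /siː/, which begins with a consonant sound.
So the article is *a*: The committee approved a C.P. clearance last week.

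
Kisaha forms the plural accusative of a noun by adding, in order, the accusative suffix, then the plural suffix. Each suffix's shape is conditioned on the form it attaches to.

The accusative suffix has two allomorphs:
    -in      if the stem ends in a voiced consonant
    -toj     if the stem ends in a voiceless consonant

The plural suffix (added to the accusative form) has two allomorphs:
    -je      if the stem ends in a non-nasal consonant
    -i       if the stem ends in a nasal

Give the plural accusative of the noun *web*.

*web* — final consonant /b/ (voiced) → -in → *webin*.
The accusative form *webin* — final consonant /n/ (a nasal) → -i → *webini*.

webini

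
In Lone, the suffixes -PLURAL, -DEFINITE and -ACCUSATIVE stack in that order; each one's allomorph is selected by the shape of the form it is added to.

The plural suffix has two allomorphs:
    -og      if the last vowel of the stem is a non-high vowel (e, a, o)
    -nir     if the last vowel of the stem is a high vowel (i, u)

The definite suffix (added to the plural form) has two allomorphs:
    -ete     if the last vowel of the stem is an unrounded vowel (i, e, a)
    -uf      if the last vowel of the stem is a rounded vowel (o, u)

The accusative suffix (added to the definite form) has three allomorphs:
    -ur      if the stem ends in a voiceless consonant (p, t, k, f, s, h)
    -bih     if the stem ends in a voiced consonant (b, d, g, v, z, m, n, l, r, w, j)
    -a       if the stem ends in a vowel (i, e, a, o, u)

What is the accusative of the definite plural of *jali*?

jaliniretea

*jali*: last vowel = /i/, a high vowel → -nir → *jalinir*.
The plural form *jalinir* — last vowel /i/ (an unrounded vowel) → -ete → *jalinirete*.
The definite form *jalinirete*: final sound = /e/, a vowel → -a → *jaliniretea*.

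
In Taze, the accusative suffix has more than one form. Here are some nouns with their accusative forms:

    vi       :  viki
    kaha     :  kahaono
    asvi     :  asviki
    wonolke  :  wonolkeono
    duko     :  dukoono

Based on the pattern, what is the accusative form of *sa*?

saono

The pattern is height harmony: -ki when the last vowel of the stem is a high vowel (*vi*, *asvi*); -ono when the last vowel of the stem is a non-high vowel (*kaha*, *wonolke*, *duko*).
Since the last vowel of *sa* is /a/ (a non-high vowel), it takes -ono, giving *saono*.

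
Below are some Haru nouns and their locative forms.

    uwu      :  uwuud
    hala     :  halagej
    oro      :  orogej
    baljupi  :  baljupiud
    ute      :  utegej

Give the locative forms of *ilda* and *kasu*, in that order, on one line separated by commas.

ildagej, kasuud

The pattern is height harmony: -ud when the last vowel of the stem is a high vowel (*uwu*, *baljupi*); -gej when the last vowel of the stem is a non-high vowel (*hala*, *oro*, *ute*).
The last vowel of *ilda* is /a/, which is a non-high vowel, so the suffix is -gej, giving *ildagej*.
Since the last vowel of *kasu* is /u/ (a high vowel), it takes -ud, giving *kasuud*.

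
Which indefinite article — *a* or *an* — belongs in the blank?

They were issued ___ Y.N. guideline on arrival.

a

The indefinite article is chosen by the initial *sound* of the following word, not its spelling.
The initialism *Y.N.* is read letter by letter; the first letter, Y, is pronounced /waɪ/, which begins with a consonant sound.
So the article is *a*: They were issued a Y.N. guideline on arrival.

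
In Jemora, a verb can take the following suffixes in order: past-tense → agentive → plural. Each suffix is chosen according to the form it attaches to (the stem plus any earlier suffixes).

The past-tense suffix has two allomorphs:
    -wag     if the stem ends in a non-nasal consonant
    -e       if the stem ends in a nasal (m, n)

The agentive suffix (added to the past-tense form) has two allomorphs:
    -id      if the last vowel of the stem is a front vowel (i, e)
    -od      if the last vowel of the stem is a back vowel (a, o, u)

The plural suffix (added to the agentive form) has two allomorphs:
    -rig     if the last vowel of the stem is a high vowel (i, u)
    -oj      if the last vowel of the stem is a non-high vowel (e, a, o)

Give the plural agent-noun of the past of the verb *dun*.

duneidrig

*dun* — final consonant /n/ (a nasal) → -e → *dune*.
The last vowel of the past-tense form *dune* is /e/, which is a front vowel, so the agentive suffix is -id, giving *duneid*.
The agentive form *duneid*: last vowel = /i/, a high vowel → -rig → *duneidrig*.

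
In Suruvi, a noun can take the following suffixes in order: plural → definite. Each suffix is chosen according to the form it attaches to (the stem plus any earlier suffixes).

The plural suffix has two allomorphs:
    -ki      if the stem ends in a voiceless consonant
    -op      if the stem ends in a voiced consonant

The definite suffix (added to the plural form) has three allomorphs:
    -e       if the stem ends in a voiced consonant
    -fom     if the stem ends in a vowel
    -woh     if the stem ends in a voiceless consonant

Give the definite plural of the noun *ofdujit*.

*ofdujit* — final consonant /t/ (voiceless) → -ki → *ofdujitki*.
The plural form *ofdujitki* — final sound /i/ (a vowel) → -fom → *ofdujitkifom*.

ofdujitkifom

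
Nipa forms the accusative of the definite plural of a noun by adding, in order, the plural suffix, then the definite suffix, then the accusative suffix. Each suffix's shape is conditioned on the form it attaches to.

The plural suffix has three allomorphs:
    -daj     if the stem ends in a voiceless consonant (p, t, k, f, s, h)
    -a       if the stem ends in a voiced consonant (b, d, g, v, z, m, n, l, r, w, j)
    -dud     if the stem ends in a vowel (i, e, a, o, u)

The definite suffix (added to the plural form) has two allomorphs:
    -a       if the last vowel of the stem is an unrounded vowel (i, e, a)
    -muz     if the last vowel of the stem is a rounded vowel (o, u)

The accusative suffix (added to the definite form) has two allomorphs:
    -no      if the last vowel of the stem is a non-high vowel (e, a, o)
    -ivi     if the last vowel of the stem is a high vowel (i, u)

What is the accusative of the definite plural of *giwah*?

*giwah*: final sound = /h/, a voiceless consonant → -daj → *giwahdaj*.
The last vowel of the plural form *giwahdaj* is /a/, which is an unrounded vowel, so the definite suffix is -a, giving *giwahdaja*.
The definite form *giwahdaja*: last vowel = /a/, a non-high vowel → -no → *giwahdajano*.

giwahdajano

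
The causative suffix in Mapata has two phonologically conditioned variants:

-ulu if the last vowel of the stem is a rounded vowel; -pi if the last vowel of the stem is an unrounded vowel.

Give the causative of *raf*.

rafpi

The last vowel of *raf* is /a/, which is an unrounded vowel, so the suffix is -pi, giving *rafpi*.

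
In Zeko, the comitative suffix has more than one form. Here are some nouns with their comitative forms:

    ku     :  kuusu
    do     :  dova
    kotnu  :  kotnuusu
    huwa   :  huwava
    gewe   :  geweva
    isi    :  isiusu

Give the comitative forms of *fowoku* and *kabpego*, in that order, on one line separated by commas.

The alternation tracks the last vowel of the stem — -usu when the last vowel of the stem is a high vowel (*ku*, *kotnu*, *isi*); -va when the last vowel of the stem is a non-high vowel (*do*, *huwa*, *gewe*).
The last vowel of *fowoku* is /u/, which is a high vowel, so the suffix is -usu, giving *fowokuusu*.
*kabpego*: last vowel = /o/, a non-high vowel → -va → *kabpegova*.

fowokuusu, kabpegova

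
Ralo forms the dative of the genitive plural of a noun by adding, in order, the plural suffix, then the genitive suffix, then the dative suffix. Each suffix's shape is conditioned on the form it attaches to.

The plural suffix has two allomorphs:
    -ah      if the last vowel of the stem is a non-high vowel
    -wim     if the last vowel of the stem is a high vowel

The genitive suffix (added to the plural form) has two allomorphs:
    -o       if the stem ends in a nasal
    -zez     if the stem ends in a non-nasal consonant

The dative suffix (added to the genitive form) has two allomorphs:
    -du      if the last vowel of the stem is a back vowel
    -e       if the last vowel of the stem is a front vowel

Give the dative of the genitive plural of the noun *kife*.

kifeahzeze

*kife* — last vowel /e/ (a non-high vowel) → -ah → *kifeah*.
The plural form *kifeah* — final consonant /h/ (non-nasal) → -zez → *kifeahzez*.
The genitive form *kifeahzez*: last vowel = /e/, a front vowel → -e → *kifeahzeze*.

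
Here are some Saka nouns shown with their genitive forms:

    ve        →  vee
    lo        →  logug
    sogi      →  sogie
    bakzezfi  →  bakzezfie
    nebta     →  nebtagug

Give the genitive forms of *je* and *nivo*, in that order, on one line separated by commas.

The alternation tracks the last vowel of the stem — -e when the last vowel of the stem is a front vowel (*ve*, *sogi*, *bakzezfi*); -gug when the last vowel of the stem is a back vowel (*lo*, *nebta*).
The last vowel of *je* is /e/, which is a front vowel, so the suffix is -e, giving *jee*.
*nivo*: last vowel = /o/, a back vowel → -gug → *nivogug*.

jee, nivogug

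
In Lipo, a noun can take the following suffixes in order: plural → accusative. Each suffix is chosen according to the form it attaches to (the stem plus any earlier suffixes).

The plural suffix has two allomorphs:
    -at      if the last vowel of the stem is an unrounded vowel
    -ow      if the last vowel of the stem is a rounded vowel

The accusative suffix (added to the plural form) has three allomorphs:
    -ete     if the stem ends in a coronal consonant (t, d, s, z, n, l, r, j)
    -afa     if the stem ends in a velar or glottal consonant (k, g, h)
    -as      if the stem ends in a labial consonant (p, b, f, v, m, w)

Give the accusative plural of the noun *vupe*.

The last vowel of *vupe* is /e/, which is an unrounded vowel, so the plural suffix is -at, giving *vupeat*.
The plural form *vupeat*: final consonant = /t/, coronal → -ete → *vupeatete*.

vupeatete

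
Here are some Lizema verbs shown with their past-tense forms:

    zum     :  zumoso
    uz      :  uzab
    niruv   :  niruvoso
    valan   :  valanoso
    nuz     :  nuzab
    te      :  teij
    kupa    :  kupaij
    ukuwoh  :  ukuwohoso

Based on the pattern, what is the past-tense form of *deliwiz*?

deliwizab

The alternation tracks the final sound of the stem — -ab when the stem ends in a sibilant (*uz*, *nuz*); -oso when the stem ends in a non-sibilant consonant (*zum*, *niruv*, *valan*, *ukuwoh*); -ij when the stem ends in a vowel (*te*, *kupa*).
The final sound of *deliwiz* is /z/, which is a sibilant, so the suffix is -ab, giving *deliwizab*.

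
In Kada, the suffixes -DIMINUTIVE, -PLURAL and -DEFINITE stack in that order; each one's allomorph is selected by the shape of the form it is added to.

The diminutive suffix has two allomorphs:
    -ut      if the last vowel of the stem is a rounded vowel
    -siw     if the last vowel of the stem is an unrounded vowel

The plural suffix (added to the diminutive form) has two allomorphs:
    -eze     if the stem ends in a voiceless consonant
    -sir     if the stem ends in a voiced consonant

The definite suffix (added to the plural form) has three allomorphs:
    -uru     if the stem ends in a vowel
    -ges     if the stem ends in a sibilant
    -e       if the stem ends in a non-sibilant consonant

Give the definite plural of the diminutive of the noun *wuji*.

Since the last vowel of *wuji* is /i/ (an unrounded vowel), it takes -siw, giving *wujisiw*.
Since the final consonant of the diminutive form *wujisiw* is /w/ (voiced), it takes -sir, giving *wujisiwsir*.
The final sound of the plural form *wujisiwsir* is /r/, which is a non-sibilant consonant, so the definite suffix is -e, giving *wujisiwsire*.

wujisiwsire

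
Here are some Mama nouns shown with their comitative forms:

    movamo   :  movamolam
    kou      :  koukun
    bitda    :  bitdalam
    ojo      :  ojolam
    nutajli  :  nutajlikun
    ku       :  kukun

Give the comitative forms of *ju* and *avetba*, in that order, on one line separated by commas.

jukun, avetbalam

The suffix is conditioned by the last vowel: -kun when the last vowel of the stem is a high vowel (*kou*, *nutajli*, *ku*); -lam when the last vowel of the stem is a non-high vowel (*movamo*, *bitda*, *ojo*).
Since the last vowel of *ju* is /u/ (a high vowel), it takes -kun, giving *jukun*.
The last vowel of *avetba* is /a/, which is a non-high vowel, so the suffix is -lam, giving *avetbalam*.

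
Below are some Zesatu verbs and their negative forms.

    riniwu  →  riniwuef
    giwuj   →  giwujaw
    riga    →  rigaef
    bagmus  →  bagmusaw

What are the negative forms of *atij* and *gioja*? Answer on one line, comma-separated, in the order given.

Looking at the final sound of each stem: -aw when the stem ends in a consonant (*giwuj*, *bagmus*); -ef when the stem ends in a vowel (*riniwu*, *riga*).
*atij* — final sound /j/ (a consonant) → -aw → *atijaw*.
Since the final sound of *gioja* is /a/ (a vowel), it takes -ef, giving *giojaef*.

atijaw, giojaef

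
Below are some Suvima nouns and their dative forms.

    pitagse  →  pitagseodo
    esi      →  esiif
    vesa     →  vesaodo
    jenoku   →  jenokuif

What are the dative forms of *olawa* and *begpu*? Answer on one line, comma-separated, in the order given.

olawaodo, begpuif

The alternation tracks the last vowel of the stem — -if when the last vowel of the stem is a high vowel (*esi*, *jenoku*); -odo when the last vowel of the stem is a non-high vowel (*pitagse*, *vesa*).
*olawa*: last vowel = /a/, a non-high vowel → -odo → *olawaodo*.
*begpu*: last vowel = /u/, a high vowel → -if → *begpuif*.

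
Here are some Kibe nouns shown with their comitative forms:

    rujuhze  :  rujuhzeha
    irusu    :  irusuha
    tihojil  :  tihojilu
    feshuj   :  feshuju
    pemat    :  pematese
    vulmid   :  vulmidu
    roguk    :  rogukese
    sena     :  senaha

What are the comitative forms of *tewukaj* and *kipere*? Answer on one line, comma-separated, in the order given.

tewukaju, kipereha

The alternation tracks the final sound of the stem — -ese when the stem ends in a voiceless consonant (*pemat*, *roguk*); -u when the stem ends in a voiced consonant (*tihojil*, *feshuj*, *vulmid*); -ha when the stem ends in a vowel (*rujuhze*, *irusu*, *sena*).
*tewukaj* — final sound /j/ (a voiced consonant) → -u → *tewukaju*.
*kipere*: final sound = /e/, a vowel → -ha → *kipereha*.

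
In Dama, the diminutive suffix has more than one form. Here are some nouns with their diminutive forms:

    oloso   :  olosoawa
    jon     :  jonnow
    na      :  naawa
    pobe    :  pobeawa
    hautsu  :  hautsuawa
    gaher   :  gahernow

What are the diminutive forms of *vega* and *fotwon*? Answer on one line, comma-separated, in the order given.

vegaawa, fotwonnow

The alternation tracks the final sound of the stem — -now when the stem ends in a consonant (*jon*, *gaher*); -awa when the stem ends in a vowel (*oloso*, *na*, *pobe*, *hautsu*).
The final sound of *vega* is /a/, which is a vowel, so the suffix is -awa, giving *vegaawa*.
*fotwon*: final sound = /n/, a consonant → -now → *fotwonnow*.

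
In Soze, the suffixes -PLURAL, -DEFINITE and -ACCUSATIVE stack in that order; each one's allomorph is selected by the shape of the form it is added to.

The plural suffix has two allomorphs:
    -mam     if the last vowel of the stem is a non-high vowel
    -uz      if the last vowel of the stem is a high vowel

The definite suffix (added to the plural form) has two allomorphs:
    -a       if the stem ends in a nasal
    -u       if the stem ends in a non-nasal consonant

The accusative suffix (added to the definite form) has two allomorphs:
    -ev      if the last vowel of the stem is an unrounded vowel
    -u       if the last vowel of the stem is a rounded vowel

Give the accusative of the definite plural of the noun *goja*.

Since the last vowel of *goja* is /a/ (a non-high vowel), it takes -mam, giving *gojamam*.
The plural form *gojamam*: final consonant = /m/, a nasal → -a → *gojamama*.
Since the last vowel of the definite form *gojamama* is /a/ (an unrounded vowel), it takes -ev, giving *gojamamaev*.

gojamamaev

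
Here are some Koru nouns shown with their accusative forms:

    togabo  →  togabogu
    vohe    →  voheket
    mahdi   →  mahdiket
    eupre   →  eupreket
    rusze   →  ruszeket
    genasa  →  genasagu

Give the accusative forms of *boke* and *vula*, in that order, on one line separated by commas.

The alternation tracks the last vowel of the stem — -ket when the last vowel of the stem is a front vowel (*vohe*, *mahdi*, *eupre*, *rusze*); -gu when the last vowel of the stem is a back vowel (*togabo*, *genasa*).
The last vowel of *boke* is /e/, which is a front vowel, so the suffix is -ket, giving *bokeket*.
Since the last vowel of *vula* is /a/ (a back vowel), it takes -gu, giving *vulagu*.

bokeket, vulagu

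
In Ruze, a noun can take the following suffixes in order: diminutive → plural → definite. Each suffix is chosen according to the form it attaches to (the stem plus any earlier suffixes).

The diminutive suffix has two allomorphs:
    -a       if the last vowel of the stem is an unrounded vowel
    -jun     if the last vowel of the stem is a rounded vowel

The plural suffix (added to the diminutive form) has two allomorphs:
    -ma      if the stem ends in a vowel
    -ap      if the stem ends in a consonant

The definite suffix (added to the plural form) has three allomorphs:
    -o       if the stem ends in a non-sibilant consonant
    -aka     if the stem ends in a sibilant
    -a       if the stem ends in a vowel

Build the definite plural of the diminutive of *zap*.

Since the last vowel of *zap* is /a/ (an unrounded vowel), it takes -a, giving *zapa*.
The diminutive form *zapa*: final sound = /a/, a vowel → -ma → *zapama*.
The plural form *zapama*: final sound = /a/, a vowel → -a → *zapamaa*.

zapamaa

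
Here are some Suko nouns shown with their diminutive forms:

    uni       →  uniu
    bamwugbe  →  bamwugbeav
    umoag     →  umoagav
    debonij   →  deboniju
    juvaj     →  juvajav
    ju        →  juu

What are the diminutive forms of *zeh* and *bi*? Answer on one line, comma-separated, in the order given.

The pattern is height harmony: -u when the last vowel of the stem is a high vowel (*uni*, *debonij*, *ju*); -av when the last vowel of the stem is a non-high vowel (*bamwugbe*, *umoag*, *juvaj*).
The last vowel of *zeh* is /e/, which is a non-high vowel, so the suffix is -av, giving *zehav*.
Since the last vowel of *bi* is /i/ (a high vowel), it takes -u, giving *biu*.

zehav, biu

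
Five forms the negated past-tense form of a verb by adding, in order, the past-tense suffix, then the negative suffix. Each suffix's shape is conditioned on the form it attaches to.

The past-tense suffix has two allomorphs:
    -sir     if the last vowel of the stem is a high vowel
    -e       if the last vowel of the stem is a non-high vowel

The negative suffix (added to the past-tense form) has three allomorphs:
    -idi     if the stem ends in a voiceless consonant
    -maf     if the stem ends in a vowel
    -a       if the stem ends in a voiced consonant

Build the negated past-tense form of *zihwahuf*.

zihwahufsira

*zihwahuf* — last vowel /u/ (a high vowel) → -sir → *zihwahufsir*.
The past-tense form *zihwahufsir* — final sound /r/ (a voiced consonant) → -a → *zihwahufsira*.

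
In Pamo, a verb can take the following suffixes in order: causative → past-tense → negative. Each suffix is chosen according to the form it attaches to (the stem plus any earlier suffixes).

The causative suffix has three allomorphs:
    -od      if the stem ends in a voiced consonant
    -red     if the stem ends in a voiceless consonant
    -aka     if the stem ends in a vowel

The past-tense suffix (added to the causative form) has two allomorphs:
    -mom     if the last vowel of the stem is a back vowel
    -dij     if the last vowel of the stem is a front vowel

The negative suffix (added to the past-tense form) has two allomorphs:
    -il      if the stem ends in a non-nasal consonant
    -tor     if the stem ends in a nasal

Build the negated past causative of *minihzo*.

minihzoakamomtor

The final sound of *minihzo* is /o/, which is a vowel, so the causative suffix is -aka, giving *minihzoaka*.
The causative form *minihzoaka*: last vowel = /a/, a back vowel → -mom → *minihzoakamom*.
The past-tense form *minihzoakamom*: final consonant = /m/, a nasal → -tor → *minihzoakamomtor*.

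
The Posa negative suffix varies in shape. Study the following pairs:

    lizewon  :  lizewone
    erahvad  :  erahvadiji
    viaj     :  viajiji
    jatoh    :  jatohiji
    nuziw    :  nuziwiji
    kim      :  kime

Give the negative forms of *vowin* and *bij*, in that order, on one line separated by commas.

The alternation tracks the final consonant of the stem — -e when the stem ends in a nasal (*lizewon*, *kim*); -iji when the stem ends in a non-nasal consonant (*erahvad*, *viaj*, *jatoh*, *nuziw*).
Since the final consonant of *vowin* is /n/ (a nasal), it takes -e, giving *vowine*.
*bij*: final consonant = /j/, non-nasal → -iji → *bijiji*.

vowine, bijiji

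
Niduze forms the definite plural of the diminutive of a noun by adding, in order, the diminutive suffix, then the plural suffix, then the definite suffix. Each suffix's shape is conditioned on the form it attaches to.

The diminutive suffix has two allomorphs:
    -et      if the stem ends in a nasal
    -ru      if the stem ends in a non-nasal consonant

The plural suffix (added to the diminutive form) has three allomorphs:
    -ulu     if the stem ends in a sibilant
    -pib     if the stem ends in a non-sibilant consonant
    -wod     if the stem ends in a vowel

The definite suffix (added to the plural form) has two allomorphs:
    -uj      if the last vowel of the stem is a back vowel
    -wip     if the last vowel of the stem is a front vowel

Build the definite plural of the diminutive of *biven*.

The final consonant of *biven* is /n/, which is a nasal, so the diminutive suffix is -et, giving *bivenet*.
The diminutive form *bivenet*: final sound = /t/, a non-sibilant consonant → -pib → *bivenetpib*.
The plural form *bivenetpib*: last vowel = /i/, a front vowel → -wip → *bivenetpibwip*.

bivenetpibwip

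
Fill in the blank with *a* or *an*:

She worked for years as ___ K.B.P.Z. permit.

The indefinite article is chosen by the initial *sound* of the following word, not its spelling.
The initialism *K.B.P.Z.* is read letter by letter; the first letter, K, is pronounced /keɪ/, which begins with a consonant sound.
So the article is *a*: She worked for years as a K.B.P.Z. permit.

a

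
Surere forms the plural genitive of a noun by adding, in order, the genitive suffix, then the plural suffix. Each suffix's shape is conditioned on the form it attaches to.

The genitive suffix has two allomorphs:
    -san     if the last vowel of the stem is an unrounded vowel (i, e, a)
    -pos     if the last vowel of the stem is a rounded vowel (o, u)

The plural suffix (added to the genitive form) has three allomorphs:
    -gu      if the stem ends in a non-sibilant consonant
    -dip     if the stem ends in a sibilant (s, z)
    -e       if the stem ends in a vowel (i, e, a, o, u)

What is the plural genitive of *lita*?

The last vowel of *lita* is /a/, which is an unrounded vowel, so the genitive suffix is -san, giving *litasan*.
Since the final sound of the genitive form *litasan* is /n/ (a non-sibilant consonant), it takes -gu, giving *litasangu*.

litasangu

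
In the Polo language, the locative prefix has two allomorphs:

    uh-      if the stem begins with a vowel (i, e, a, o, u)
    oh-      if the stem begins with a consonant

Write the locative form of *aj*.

uhaj

Since the first sound of *aj* is /a/ (a vowel), it takes uh-, giving *uhaj*.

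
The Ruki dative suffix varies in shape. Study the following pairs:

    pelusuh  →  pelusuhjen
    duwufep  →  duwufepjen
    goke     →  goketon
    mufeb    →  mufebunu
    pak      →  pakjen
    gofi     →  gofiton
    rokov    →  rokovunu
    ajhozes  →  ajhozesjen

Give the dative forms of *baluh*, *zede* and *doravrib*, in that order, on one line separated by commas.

Looking at the final sound of each stem: -jen when the stem ends in a voiceless consonant (*pelusuh*, *duwufep*, *pak*, *ajhozes*); -unu when the stem ends in a voiced consonant (*mufeb*, *rokov*); -ton when the stem ends in a vowel (*goke*, *gofi*).
*baluh* — final sound /h/ (a voiceless consonant) → -jen → *baluhjen*.
Since the final sound of *zede* is /e/ (a vowel), it takes -ton, giving *zedeton*.
The final sound of *doravrib* is /b/, which is a voiced consonant, so the suffix is -unu, giving *doravribunu*.

baluhjen, zedeton, doravribunu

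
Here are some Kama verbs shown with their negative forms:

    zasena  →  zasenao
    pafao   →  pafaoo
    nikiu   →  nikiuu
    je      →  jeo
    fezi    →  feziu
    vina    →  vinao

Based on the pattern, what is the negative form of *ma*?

Looking at the last vowel of each stem: -u when the last vowel of the stem is a high vowel (*nikiu*, *fezi*); -o when the last vowel of the stem is a non-high vowel (*zasena*, *pafao*, *je*, *vina*).
*ma* — last vowel /a/ (a non-high vowel) → -o → *mao*.

mao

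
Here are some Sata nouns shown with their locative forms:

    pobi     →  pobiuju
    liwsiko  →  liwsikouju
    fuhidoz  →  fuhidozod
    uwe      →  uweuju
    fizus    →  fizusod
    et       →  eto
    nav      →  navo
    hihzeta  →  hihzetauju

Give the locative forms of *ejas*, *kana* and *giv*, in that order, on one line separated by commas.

ejasod, kanauju, givo

The pattern is sibilance of the final sound: -od when the stem ends in a sibilant (*fuhidoz*, *fizus*); -o when the stem ends in a non-sibilant consonant (*et*, *nav*); -uju when the stem ends in a vowel (*pobi*, *liwsiko*, *uwe*, *hihzeta*).
*ejas* — final sound /s/ (a sibilant) → -od → *ejasod*.
*kana* — final sound /a/ (a vowel) → -uju → *kanauju*.
*giv*: final sound = /v/, a non-sibilant consonant → -o → *givo*.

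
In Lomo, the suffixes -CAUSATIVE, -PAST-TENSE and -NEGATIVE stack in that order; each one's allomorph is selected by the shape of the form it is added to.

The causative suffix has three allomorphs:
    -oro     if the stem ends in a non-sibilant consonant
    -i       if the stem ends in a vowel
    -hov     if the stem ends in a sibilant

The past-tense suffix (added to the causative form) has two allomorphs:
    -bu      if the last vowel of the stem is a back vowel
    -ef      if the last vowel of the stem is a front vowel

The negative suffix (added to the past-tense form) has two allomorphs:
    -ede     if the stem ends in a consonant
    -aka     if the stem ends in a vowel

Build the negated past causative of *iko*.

*iko*: final sound = /o/, a vowel → -i → *ikoi*.
The last vowel of the causative form *ikoi* is /i/, which is a front vowel, so the past-tense suffix is -ef, giving *ikoief*.
The past-tense form *ikoief*: final sound = /f/, a consonant → -ede → *ikoiefede*.

ikoiefede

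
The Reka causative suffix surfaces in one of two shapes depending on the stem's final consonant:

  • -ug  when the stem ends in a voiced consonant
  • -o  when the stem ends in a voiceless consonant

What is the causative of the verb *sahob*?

Since the final consonant of *sahob* is /b/ (voiced), it takes -ug, giving *sahobug*.

sahobug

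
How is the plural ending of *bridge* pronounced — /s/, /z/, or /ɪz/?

/ɪz/

The stem *bridge* ends in a sibilant (/s, z, ʃ, ʒ, tʃ, dʒ/).
The plural suffix surfaces as /ɪz/ after sibilants, /s/ after other voiceless consonants, and /z/ after other voiced sounds.
So the plural -s on *bridge* is pronounced /ɪz/.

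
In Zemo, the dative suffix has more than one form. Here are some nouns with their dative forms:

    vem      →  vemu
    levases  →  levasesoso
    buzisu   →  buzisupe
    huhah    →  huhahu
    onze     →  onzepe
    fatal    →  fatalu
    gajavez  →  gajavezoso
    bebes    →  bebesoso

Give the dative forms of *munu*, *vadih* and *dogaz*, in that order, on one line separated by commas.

The suffix is conditioned by the final sound: -oso when the stem ends in a sibilant (*levases*, *gajavez*, *bebes*); -u when the stem ends in a non-sibilant consonant (*vem*, *huhah*, *fatal*); -pe when the stem ends in a vowel (*buzisu*, *onze*).
*munu*: final sound = /u/, a vowel → -pe → *munupe*.
*vadih* — final sound /h/ (a non-sibilant consonant) → -u → *vadihu*.
Since the final sound of *dogaz* is /z/ (a sibilant), it takes -oso, giving *dogazoso*.

munupe, vadihu, dogazoso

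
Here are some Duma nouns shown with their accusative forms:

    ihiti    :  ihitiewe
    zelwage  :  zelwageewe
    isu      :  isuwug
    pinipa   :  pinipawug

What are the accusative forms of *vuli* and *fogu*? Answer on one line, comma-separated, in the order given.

vuliewe, foguwug

Looking at the last vowel of each stem: -ewe when the last vowel of the stem is a front vowel (*ihiti*, *zelwage*); -wug when the last vowel of the stem is a back vowel (*isu*, *pinipa*).
*vuli*: last vowel = /i/, a front vowel → -ewe → *vuliewe*.
*fogu*: last vowel = /u/, a back vowel → -wug → *foguwug*.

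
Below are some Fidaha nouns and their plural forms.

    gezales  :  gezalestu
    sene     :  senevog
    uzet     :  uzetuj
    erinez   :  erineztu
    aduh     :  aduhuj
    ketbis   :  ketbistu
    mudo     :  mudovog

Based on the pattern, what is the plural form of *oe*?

The suffix is conditioned by the final sound: -tu when the stem ends in a sibilant (*gezales*, *erinez*, *ketbis*); -uj when the stem ends in a non-sibilant consonant (*uzet*, *aduh*); -vog when the stem ends in a vowel (*sene*, *mudo*).
The final sound of *oe* is /e/, which is a vowel, so the suffix is -vog, giving *oevog*.

oevog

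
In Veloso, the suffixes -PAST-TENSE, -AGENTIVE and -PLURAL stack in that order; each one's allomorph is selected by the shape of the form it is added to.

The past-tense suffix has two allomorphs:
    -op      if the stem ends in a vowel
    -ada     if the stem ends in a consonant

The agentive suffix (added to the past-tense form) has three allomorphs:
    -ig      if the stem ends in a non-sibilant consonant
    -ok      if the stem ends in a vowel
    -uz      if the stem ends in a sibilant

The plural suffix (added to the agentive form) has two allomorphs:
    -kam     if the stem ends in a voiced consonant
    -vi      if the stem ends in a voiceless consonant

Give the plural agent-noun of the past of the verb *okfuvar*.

*okfuvar* — final sound /r/ (a consonant) → -ada → *okfuvarada*.
The final sound of the past-tense form *okfuvarada* is /a/, which is a vowel, so the agentive suffix is -ok, giving *okfuvaradaok*.
The agentive form *okfuvaradaok* — final consonant /k/ (voiceless) → -vi → *okfuvaradaokvi*.

okfuvaradaokvi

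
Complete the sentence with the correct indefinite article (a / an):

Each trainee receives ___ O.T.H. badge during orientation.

The indefinite article is chosen by the initial *sound* of the following word, not its spelling.
The initialism *O.T.H.* is read letter by letter; the first letter, O, is pronounced /oʊ/, which begins with a vowel sound.
So the article is *an*: Each trainee receives an O.T.H. badge during orientation.

an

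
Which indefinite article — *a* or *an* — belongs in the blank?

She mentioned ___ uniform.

The indefinite article is chosen by the initial *sound* of the following word, not its spelling.
*uniform* begins with the sound /juː/ (u pronounced /juː/) — a consonant sound.
So the article is *a*: She mentioned a uniform.

a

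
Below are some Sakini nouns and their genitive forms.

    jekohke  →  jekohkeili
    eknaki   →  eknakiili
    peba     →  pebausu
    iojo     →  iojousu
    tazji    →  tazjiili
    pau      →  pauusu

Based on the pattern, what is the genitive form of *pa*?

pausu

The suffix is conditioned by the last vowel: -ili when the last vowel of the stem is a front vowel (*jekohke*, *eknaki*, *tazji*); -usu when the last vowel of the stem is a back vowel (*peba*, *iojo*, *pau*).
*pa*: last vowel = /a/, a back vowel → -usu → *pausu*.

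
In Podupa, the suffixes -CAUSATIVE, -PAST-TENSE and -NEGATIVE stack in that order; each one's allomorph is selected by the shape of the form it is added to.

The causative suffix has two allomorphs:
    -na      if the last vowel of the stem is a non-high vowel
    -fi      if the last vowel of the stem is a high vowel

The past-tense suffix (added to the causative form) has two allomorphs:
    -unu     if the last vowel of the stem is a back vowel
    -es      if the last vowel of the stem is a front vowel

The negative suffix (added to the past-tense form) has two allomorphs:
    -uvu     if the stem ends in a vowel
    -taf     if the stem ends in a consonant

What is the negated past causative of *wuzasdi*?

wuzasdifiestaf

The last vowel of *wuzasdi* is /i/, which is a high vowel, so the causative suffix is -fi, giving *wuzasdifi*.
Since the last vowel of the causative form *wuzasdifi* is /i/ (a front vowel), it takes -es, giving *wuzasdifies*.
The past-tense form *wuzasdifies*: final sound = /s/, a consonant → -taf → *wuzasdifiestaf*.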